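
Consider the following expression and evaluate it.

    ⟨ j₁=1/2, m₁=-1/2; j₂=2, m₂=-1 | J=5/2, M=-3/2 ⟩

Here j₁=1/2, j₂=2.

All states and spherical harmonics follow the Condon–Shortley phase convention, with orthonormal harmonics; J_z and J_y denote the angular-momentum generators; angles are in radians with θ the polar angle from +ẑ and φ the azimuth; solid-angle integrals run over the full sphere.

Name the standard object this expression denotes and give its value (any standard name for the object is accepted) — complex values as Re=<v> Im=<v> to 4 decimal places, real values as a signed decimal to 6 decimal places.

This is a Clebsch–Gordan (vector-coupling) coefficient.
j₁+j₂−J=0  J+j₁−j₂=1  J−j₁+j₂=4  j₁+j₂+J+1=6
(j₁±m₁, j₂±m₂, J±M) = (0,1,1,3,1,4)
P² = 144/5
sum k=0..0:
  [0] +1/6 = 1/6
S = 1/6
C² = P²·S² = 4/5 ; C = +0.894427

Clebsch–Gordan coefficient, +√(4/5) ≈ +0.894427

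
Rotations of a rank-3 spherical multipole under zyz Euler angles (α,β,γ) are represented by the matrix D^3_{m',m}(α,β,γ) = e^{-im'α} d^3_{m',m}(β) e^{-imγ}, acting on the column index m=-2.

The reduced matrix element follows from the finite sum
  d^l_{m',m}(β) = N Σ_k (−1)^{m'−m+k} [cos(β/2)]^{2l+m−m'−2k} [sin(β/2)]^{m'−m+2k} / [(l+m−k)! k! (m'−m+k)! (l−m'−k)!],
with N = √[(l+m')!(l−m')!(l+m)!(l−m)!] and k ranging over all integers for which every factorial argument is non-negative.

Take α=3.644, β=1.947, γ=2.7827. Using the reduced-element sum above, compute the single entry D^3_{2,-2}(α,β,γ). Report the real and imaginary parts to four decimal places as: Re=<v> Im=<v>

D^3_{2,-2}(3.6440,1.9470,2.7827) = e^{-i·2·3.6440}·d^3_{2,-2}(1.9470)·e^{-i·-2·2.7827}. Compute d first:
Half-angle: c=0.562409, s=0.826859. N=√(120·1·1·120)=120.000000
Admissible k: 0..1 (factorial args all ≥0)
  k=0: (−1)^4·120.0000/(24)·0.5624^2·0.8269^4 = +0.739266
  k=1: (−1)^5·120.0000/(120)·0.5624^0·0.8269^6 = -0.319587
d^3_{2,-2}(1.9470) = +0.739266 -0.319587 = +0.419679
Attach z-rotation phases: D = e^{-i(2)(3.6440)}·(+0.419679)·e^{-i(-2)(2.7827)} = -0.063464-0.414852i

Re=-0.0635 Im=-0.4149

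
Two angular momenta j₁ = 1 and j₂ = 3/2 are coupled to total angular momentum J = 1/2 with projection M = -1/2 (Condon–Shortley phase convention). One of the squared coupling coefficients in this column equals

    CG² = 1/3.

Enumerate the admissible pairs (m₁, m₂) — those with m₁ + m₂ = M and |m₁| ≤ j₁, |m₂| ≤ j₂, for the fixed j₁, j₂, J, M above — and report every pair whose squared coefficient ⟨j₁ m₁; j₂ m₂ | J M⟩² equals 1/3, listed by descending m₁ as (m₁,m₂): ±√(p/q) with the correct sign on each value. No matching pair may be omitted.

Admissible pairs with m₁+m₂ = M = -1/2: (-1,1/2), (0,-1/2), (1,-3/2)
  (m₁,m₂)=(1,-3/2): CG² = 1/2, CG = +√(1/2)
  (m₁,m₂)=(0,-1/2): CG² = 1/3, CG = −√(1/3)   ← matches the target
  (m₁,m₂)=(-1,1/2): CG² = 1/6, CG = +√(1/6)
Pairs with CG² = 1/3: (0,-1/2): −√(1/3)

(0,-1/2): −√(1/3)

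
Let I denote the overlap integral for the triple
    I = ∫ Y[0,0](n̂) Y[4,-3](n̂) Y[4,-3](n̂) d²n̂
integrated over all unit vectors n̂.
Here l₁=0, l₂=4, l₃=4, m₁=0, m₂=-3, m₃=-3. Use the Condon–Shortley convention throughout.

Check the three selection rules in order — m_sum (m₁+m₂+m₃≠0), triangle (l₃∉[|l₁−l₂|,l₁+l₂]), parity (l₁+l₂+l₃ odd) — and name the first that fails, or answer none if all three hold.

Σmᵢ = -6  ✗
l₃∈[|l₁−l₂|,l₁+l₂]=[4,4], have l₃=4
Σlᵢ = 8 ⇒ even

m_sum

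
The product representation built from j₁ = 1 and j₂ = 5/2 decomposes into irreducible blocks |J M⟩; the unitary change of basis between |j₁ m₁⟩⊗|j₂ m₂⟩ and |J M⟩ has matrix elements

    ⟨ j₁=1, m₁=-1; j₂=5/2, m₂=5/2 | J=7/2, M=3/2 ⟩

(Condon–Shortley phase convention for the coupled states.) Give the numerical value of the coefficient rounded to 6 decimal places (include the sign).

+0.218218

√[8·0!2!5!/8! · 0!2!5!0!5!2!] = √(19200/7)
  +(−1)^0/∏(0,0,2,5,0,0)! = 1/240  (running 1/240)
⟨..|..⟩ = √(19200/7)·(1/240) = +0.218218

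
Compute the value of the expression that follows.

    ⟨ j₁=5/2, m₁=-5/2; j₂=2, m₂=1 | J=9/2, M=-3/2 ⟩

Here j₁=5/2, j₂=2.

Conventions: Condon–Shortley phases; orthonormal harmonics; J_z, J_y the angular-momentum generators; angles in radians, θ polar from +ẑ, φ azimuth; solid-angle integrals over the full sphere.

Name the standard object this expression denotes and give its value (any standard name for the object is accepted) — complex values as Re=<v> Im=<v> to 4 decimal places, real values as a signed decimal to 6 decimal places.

Clebsch–Gordan coefficient, +√(1/21) ≈ +0.218218

This is a Clebsch–Gordan (vector-coupling) coefficient.
j₁+j₂−J=0  J+j₁−j₂=5  J−j₁+j₂=4  j₁+j₂+J+1=10
(j₁±m₁, j₂±m₂, J±M) = (0,5,3,1,3,6)
P² = 172800/7
sum k=0..0:
  [0] +1/720 = 1/720
S = 1/720
C² = P²·S² = 1/21 ; C = +0.218218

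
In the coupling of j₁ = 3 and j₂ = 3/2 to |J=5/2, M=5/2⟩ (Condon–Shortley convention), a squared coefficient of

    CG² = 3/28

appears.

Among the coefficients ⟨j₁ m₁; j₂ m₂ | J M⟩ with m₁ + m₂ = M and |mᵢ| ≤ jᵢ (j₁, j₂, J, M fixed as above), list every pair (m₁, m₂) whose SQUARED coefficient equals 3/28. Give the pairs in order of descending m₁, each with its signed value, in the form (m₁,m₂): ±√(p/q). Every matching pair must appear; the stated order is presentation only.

Admissible pairs with m₁+m₂ = M = 5/2: (1,3/2), (2,1/2), (3,-1/2)
  (m₁,m₂)=(3,-1/2): CG² = 15/28, CG = +√(15/28)
  (m₁,m₂)=(2,1/2): CG² = 5/14, CG = −√(5/14)
  (m₁,m₂)=(1,3/2): CG² = 3/28, CG = +√(3/28)   ← matches the target
Pairs with CG² = 3/28: (1,3/2): +√(3/28)

(1,3/2): +√(3/28)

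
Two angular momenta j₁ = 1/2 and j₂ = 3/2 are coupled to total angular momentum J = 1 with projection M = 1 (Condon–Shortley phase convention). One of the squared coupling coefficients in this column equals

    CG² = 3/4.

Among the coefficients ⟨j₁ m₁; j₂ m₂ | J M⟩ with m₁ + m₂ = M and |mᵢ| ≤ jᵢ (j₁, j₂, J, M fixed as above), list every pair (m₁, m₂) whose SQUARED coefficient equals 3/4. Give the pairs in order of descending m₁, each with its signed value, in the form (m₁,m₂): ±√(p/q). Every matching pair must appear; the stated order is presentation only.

Admissible pairs with m₁+m₂ = M = 1: (-1/2,3/2), (1/2,1/2)
  (m₁,m₂)=(1/2,1/2): CG² = 1/4, CG = +√(1/4)
  (m₁,m₂)=(-1/2,3/2): CG² = 3/4, CG = −√(3/4)   ← matches the target
Pairs with CG² = 3/4: (-1/2,3/2): −√(3/4)

(-1/2,3/2): −√(3/4)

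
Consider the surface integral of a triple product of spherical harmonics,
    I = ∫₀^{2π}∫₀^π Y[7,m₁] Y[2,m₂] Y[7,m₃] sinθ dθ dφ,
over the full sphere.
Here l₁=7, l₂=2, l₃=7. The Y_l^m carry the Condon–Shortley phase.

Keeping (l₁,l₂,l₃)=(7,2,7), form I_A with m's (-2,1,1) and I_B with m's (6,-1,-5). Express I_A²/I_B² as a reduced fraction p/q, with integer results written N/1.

Same 7,2,7: normalisation and zero-m 3j drop out of the ratio.
A: Δ: 2! 12! 2! / 17! → 1/185640; sum: t=1:−1/1935360 t=2:+1/1209600 = 1/3225600; 3j²(7 2 7; -2 1 1) = Δ·Π!·Σ² = 243/61880  (sign +1)
B: Δ: 2! 12! 2! / 17! → 1/185640; sum: t=0:+1/79833600 t=1:−1/958003200 = 1/87091200; 3j²(7 2 7; 6 -1 -5) = Δ·Π!·Σ² = 121/4760  (sign +1)
I_A²/I_B² = (243/61880)/(121/4760) = 243/1573

243/1573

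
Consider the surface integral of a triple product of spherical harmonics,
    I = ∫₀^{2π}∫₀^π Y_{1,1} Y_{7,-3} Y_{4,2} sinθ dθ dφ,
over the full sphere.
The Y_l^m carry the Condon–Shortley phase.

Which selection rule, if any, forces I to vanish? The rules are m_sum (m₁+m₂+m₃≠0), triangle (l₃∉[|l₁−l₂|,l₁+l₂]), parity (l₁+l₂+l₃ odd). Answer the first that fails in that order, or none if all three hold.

azimuthal sum: 1 − 3 + 2 = 0  ✓
l₃ must lie in [6,8]; have l₃=4  ✗
L = 1 + 7 + 4 = 12 (even)

triangle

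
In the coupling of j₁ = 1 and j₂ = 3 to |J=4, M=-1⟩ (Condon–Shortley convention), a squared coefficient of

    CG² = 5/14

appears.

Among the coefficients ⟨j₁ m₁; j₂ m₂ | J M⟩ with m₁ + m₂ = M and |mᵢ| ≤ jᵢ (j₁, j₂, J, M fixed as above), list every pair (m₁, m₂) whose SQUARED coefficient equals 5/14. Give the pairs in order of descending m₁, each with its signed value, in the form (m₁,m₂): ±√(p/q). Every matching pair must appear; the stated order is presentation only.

(-1,0): +√(5/14)

Admissible pairs with m₁+m₂ = M = -1: (-1,0), (0,-1), (1,-2)
  (m₁,m₂)=(1,-2): CG² = 3/28, CG = +√(3/28)
  (m₁,m₂)=(0,-1): CG² = 15/28, CG = +√(15/28)
  (m₁,m₂)=(-1,0): CG² = 5/14, CG = +√(5/14)   ← matches the target
Pairs with CG² = 5/14: (-1,0): +√(5/14)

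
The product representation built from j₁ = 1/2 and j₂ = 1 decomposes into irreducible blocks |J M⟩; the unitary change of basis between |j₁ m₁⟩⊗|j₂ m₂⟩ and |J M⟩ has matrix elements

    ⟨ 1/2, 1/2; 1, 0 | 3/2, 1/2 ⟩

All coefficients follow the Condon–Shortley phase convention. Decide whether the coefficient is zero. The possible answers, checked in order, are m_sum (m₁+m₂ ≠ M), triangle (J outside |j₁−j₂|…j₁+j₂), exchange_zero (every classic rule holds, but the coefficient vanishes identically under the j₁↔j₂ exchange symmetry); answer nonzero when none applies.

m-sum: m₁+m₂ = 1/2+0 = 1/2, M = 1/2  ✓
triangle: |j₁−j₂| = 1/2 ≤ J = 3/2 ≤ j₁+j₂ = 3/2  ✓
exchange: j₁≠j₂ or m₁≠m₂ — the exchange symmetry imposes no constraint here
value check: CG = +√(2/3) = +0.816497 ≠ 0

nonzero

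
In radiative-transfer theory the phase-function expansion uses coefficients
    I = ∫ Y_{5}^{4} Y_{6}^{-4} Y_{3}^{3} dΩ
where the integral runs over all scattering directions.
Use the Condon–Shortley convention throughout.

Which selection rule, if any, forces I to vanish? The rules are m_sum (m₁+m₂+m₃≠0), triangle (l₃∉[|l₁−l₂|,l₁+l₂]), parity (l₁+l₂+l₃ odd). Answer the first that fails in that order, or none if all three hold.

Σmᵢ = 3  ✗
l₃∈[|l₁−l₂|,l₁+l₂]=[1,11], have l₃=3
Σlᵢ = 14 ⇒ even

m_sum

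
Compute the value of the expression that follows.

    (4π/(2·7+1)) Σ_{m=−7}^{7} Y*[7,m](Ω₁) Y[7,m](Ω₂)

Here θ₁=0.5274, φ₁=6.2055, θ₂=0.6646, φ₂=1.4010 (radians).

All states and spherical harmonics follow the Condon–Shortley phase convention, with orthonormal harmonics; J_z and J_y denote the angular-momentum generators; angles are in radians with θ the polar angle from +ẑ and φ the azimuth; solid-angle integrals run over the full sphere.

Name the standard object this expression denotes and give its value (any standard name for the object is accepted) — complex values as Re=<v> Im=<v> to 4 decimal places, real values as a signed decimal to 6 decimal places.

This sum is the spherical-harmonic addition theorem: it equals the Legendre polynomial P_l(cos γ) of the angle γ between the two directions.
Addition theorem: P_7(cos γ) = (4π/15) Σ_m Y*_{lm}(Ω₁) Y_{lm}(Ω₂), m = −7…7:
  m=-7: Y*=(0.003500, -0.002116)  Y=(-0.015748, 0.006330)  product (-0.000042, 0.000055)
  m=-6: Y*=(0.023472, -0.011808)  Y=(-0.042504, -0.069013)  product (-0.001813, -0.001118)
  m=-5: Y*=(0.095482, -0.039073)  Y=(0.173391, -0.152633)  product (0.010592, -0.021349)
  m=-4: Y*=(0.259821, -0.083440)  Y=(0.328744, 0.265400)  product (0.107559, 0.041526)
  m=-3: Y*=(0.459006, -0.108954)  Y=(-0.215252, 0.385372)  product (-0.056814, 0.200341)
  m=-2: Y*=(0.426106, -0.066742)  Y=(-0.077037, -0.027216)  product (-0.034643, -0.006455)
  m=-1: Y*=(-0.050709, 0.003947)  Y=(-0.062183, 0.362695)  product (0.001722, -0.018637)
  m=+0: Y*=(-0.446869, -0.000000)  Y=(-0.205756, 0.000000)  product (0.091946, 0.000000)
  m=+1: Y*=(0.050709, 0.003947)  Y=(0.062183, 0.362695)  product (0.001722, 0.018637)
  m=+2: Y*=(0.426106, 0.066742)  Y=(-0.077037, 0.027216)  product (-0.034643, 0.006455)
  m=+3: Y*=(-0.459006, -0.108954)  Y=(0.215252, 0.385372)  product (-0.056814, -0.200341)
  m=+4: Y*=(0.259821, 0.083440)  Y=(0.328744, -0.265400)  product (0.107559, -0.041526)
  m=+5: Y*=(-0.095482, -0.039073)  Y=(-0.173391, -0.152633)  product (0.010592, 0.021349)
  m=+6: Y*=(0.023472, 0.011808)  Y=(-0.042504, 0.069013)  product (-0.001813, 0.001118)
  m=+7: Y*=(-0.003500, -0.002116)  Y=(0.015748, 0.006330)  product (-0.000042, -0.000055)
Total Σ_m = (0.145069, 0.000000). Multiply by 0.837758: (0.121533, 0.000000). P_7(cos γ) = 0.121533

Legendre polynomial (addition theorem), +0.121533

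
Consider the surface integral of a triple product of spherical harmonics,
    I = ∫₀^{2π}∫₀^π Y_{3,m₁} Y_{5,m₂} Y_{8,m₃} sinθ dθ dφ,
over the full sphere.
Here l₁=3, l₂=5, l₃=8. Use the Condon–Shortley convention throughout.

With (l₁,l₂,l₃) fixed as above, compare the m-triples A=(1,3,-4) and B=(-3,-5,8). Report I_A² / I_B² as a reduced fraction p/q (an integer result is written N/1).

l's match ⇒ only the (l;m) 3-j factors differ between A and B.
A: triangle coeff Δ(3,5,8) = 1/136136; Σ_t [0,0]: t=0:+1/3870720 = 1/3870720; (3j)²=135/6188 [(3 5 8; 1 3 -4)], sign=+1
B: triangle coeff Δ(3,5,8) = 1/136136; Σ_t [0,0]: t=0:+1/2612736000 = 1/2612736000; (3j)²=1/17 [(3 5 8; -3 -5 8)], sign=+1
I_A²/I_B² = (135/6188)/(1/17) = 135/364

135/364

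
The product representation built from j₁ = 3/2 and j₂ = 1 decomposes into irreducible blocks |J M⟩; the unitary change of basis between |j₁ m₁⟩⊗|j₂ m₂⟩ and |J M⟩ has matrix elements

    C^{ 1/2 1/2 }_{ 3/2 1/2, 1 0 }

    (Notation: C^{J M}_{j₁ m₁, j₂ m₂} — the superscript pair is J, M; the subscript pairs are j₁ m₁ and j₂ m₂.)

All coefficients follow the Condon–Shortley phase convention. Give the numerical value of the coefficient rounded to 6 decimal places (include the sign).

-0.577350

triangle: 2!·1!·0!/4! = 2/24
(j±m)!: 2!·1!·1!·1!·1!·0! = 2
prefactor² = (2J+1)·Δ·N² = 1/3
  k=1: −1/(1!·1!·0!·0!·1!·0!) = -1
Σ = -1  ⇒  CG² = 1/3·(-1)² = 1/3
CG = −√(1/3) = -0.577350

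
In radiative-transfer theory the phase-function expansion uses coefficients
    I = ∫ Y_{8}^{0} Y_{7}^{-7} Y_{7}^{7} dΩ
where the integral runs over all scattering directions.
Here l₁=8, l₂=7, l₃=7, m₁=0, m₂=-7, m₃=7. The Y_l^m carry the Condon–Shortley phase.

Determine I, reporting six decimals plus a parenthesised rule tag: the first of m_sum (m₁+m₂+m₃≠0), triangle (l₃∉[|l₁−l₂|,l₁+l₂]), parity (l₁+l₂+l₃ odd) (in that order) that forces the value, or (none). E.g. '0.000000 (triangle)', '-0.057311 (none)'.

Rules hold: Σm=0, L=22 even, 1≤7≤15.
N = 17·15·15 = 3825
Δ = 8!·8!·6!/23! = 1/22086194130
Racah Σ t=1..7: t=1:−1/18289152000 t=2:+1/248832000 t=3:−1/24883200 t=4:+1/11943936 t=5:−1/24883200 t=6:+1/248832000 t=7:−1/18289152000 = 11/975421440
⇒ 3j(8 7 7; 0 0 0)² = 1750/289731, sgn -1
Racah Σ t=0..0: t=0:+1/1170505728000 = 1/1170505728000
⇒ 3j(8 7 7; 0 -7 7)² = 91/222870, sgn +1
4πI² = N·(3j₀)²·(3jₘ)² = 30625/3246473
I = -1·√(0.00943331/4π) = -0.02739853
No selection rule forces the value: the integral is nonzero (none).

-0.027399 (none)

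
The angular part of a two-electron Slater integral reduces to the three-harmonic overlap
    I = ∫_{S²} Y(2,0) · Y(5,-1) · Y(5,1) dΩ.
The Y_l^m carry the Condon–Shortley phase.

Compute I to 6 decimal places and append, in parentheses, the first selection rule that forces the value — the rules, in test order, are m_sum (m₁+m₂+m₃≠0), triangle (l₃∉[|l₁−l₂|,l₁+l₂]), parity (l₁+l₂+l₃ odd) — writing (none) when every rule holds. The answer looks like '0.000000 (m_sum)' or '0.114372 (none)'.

-0.145565 (none)

Checks pass: Σm=0; 12 even; l₃=5∈[3,7].
(2·2+1)(2·5+1)(2·5+1) = 605
Δ: 2! 2! 8! / 13! → 1/38610
sum: t=0:+1/2880 t=1:−1/576 t=2:+1/2880 = -1/960
3j²(2 5 5; 0 0 0) = Δ·Π!·Σ² = 10/429  (sign +1)
sum: t=0:+1/2304 t=1:−1/720 t=2:+1/5760 = -1/1280
3j²(2 5 5; 0 -1 1) = Δ·Π!·Σ² = 27/1430  (sign -1)
combine: 4πI² = 605·10/429·27/1430 = 45/169
take √, sign -1: I = -0.14556534
No selection rule forces the value: the integral is nonzero (none).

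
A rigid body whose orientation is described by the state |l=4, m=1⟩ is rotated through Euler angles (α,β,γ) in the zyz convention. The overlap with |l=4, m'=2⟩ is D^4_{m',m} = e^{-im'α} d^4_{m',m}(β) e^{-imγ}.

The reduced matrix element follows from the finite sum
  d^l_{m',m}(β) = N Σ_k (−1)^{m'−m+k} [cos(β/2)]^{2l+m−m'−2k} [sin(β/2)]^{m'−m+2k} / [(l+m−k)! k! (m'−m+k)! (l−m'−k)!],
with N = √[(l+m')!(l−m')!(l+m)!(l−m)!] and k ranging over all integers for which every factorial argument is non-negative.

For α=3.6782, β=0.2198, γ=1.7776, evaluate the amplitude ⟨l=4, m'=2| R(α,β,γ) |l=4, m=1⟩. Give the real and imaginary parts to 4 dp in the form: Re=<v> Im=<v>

Re=0.4015 Im=0.1202

First d^4_{2,1}(β=0.2198), then the phase factors e^{-i(2)α} and e^{-i(1)γ}:
c=cos(0.219800/2)=0.993967, s=sin(0.219800/2)=0.109679; N=√[720·2·120·6]=1018.233765
k∈{0,1,2} keeps every argument non-negative
  k=0: (−1)^1·1018.2338/(240)·0.9940^7·0.1097^1 = -0.446029
  k=1: (−1)^2·1018.2338/(48)·0.9940^5·0.1097^3 = +0.027154
  k=2: (−1)^3·1018.2338/(72)·0.9940^3·0.1097^5 = -0.000220
d^4_{2,1}(0.2198) = -0.446029 +0.027154 -0.000220 = -0.419096
Attach z-rotation phases: D = e^{-i(2)(3.6782)}·(-0.419096)·e^{-i(1)(1.7776)} = +0.401502+0.120154i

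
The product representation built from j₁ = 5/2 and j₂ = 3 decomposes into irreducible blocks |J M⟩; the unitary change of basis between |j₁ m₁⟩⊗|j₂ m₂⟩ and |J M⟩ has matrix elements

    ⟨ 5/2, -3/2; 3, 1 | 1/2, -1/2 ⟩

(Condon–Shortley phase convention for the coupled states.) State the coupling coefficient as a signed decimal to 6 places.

j₁+j₂−J=5  J+j₁−j₂=0  J−j₁+j₂=1  j₁+j₂+J+1=7
(j₁±m₁, j₂±m₂, J±M) = (1,4,4,2,0,1)
P² = 384/7
sum k=4..4:
  [4] +1/24 = 1/24
S = 1/24
C² = P²·S² = 2/21 ; C = +0.308607

+√(2/21) = +0.308607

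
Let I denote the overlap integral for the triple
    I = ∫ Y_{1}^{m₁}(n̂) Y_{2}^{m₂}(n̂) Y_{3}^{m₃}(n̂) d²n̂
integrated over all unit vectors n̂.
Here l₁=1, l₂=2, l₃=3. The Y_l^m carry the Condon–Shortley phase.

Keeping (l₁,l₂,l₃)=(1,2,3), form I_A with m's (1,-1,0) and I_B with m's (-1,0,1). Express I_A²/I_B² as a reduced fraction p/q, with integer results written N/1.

Shared (l₁,l₂,l₃)=(1,2,3): N and (l;000)² cancel in I_A²/I_B².
A: Δ = 0!·2!·4!/7! = 1/105; Racah Σ t=0..0: t=0:+1/12 = 1/12; ⇒ 3j(1 2 3; 1 -1 0)² = 1/35, sgn -1
B: Δ = 0!·2!·4!/7! = 1/105; Racah Σ t=0..0: t=0:+1/8 = 1/8; ⇒ 3j(1 2 3; -1 0 1)² = 2/35, sgn +1
I_A²/I_B² = (1/35)/(2/35) = 1/2

1/2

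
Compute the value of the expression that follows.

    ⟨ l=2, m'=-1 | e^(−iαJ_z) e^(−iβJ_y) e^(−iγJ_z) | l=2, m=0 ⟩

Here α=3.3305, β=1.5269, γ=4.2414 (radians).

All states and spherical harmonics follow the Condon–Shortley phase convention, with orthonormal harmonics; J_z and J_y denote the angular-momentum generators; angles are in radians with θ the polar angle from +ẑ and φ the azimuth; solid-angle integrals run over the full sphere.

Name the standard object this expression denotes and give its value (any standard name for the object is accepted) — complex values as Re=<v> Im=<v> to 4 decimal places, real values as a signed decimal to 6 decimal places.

Wigner D-matrix element, Re=-0.0527 Im=-0.0101

This is a Wigner D-matrix element — the rotation-matrix element ⟨l m'| R(α,β,γ) |l m⟩ in the angular-momentum basis.
Split into d^2_{-1,0}(β=1.5269) × two z-phases.
c=cos(1.526900/2)=0.722455, s=sin(1.526900/2)=0.691418; N=√[1·6·2·2]=4.898979
k: max(0,(0)−(-1))=1 … min(2+(0),2−(-1))=2
  k=1: (−1)^0·4.8990/(2)·0.7225^3·0.6914^1 = +0.638629
  k=2: (−1)^1·4.8990/(2)·0.7225^1·0.6914^3 = -0.584936
d^2_{-1,0}(1.5269) = +0.638629 -0.584936 = +0.053693
Attach z-rotation phases: D = e^{-i(-1)(3.3305)}·(+0.053693)·e^{-i(0)(4.2414)} = -0.052738-0.010083i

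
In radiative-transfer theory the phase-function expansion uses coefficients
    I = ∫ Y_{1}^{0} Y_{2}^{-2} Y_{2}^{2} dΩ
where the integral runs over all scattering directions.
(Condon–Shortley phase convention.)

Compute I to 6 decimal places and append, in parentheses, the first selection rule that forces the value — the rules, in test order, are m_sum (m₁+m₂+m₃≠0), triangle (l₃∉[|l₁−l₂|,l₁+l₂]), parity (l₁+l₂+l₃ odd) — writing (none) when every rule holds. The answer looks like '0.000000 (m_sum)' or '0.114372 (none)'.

0.000000 (parity)

Σlᵢ=5 odd — θ-integrand is odd under cosθ→−cosθ; I=0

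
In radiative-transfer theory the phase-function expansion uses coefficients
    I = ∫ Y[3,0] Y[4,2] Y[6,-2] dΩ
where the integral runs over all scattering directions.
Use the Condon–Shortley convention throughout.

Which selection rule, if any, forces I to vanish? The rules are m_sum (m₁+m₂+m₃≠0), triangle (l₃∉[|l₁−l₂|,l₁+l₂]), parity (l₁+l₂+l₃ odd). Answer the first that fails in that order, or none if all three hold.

parity

m₁+m₂+m₃ = 0 + 2 − 2 = 0  ✓
triangle: |3−4|=1 ≤ l₃=6 ≤ 3+4=7  ✓
parity: l₁+l₂+l₃ = 13 is odd  ✗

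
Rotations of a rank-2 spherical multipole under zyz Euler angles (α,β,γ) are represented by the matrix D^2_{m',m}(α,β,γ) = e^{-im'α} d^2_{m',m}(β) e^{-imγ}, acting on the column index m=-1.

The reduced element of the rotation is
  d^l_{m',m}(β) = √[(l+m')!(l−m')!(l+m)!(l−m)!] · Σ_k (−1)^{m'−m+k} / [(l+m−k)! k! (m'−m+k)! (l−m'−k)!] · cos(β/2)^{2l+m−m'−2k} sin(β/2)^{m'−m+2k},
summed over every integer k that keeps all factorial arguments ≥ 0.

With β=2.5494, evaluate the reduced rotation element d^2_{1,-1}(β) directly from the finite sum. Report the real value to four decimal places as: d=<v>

d=-0.6033

d^2_{1,-1}(β=2.5494) via the finite sum:
c=cos(2.549400/2)=0.291789, s=sin(2.549400/2)=0.956483; N=√[6·1·1·6]=6.000000
The bounds max(0,m−m')=0 and min(l+m,l−m')=1 give 2 terms
  k=0: (−1)^2·6.0000/(2)·0.2918^2·0.9565^2 = +0.233675
  k=1: (−1)^3·6.0000/(6)·0.2918^0·0.9565^4 = -0.836968
d^2_{1,-1}(2.5494) = +0.233675 -0.836968 = -0.603293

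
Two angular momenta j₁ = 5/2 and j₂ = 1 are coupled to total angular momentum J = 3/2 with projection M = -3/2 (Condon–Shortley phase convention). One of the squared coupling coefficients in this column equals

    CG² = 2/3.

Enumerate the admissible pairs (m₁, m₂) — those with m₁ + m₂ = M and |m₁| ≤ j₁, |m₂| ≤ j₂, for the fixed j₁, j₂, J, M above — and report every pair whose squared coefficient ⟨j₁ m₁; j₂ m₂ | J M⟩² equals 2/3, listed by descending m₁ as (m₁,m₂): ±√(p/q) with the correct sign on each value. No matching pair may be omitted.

(-5/2,1): +√(2/3)

Admissible pairs with m₁+m₂ = M = -3/2: (-5/2,1), (-3/2,0), (-1/2,-1)
  (m₁,m₂)=(-1/2,-1): CG² = 1/15, CG = +√(1/15)
  (m₁,m₂)=(-3/2,0): CG² = 4/15, CG = −√(4/15)
  (m₁,m₂)=(-5/2,1): CG² = 2/3, CG = +√(2/3)   ← matches the target
Pairs with CG² = 2/3: (-5/2,1): +√(2/3)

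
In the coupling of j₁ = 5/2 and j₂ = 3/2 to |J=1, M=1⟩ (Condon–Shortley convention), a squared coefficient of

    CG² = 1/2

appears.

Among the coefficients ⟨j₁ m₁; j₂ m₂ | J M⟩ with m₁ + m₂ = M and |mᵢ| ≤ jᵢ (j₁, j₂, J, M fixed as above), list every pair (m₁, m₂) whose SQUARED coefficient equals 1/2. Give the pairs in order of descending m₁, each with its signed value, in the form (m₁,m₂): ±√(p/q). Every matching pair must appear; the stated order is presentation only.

(5/2,-3/2): +√(1/2)

Admissible pairs with m₁+m₂ = M = 1: (-1/2,3/2), (1/2,1/2), (3/2,-1/2), (5/2,-3/2)
  (m₁,m₂)=(5/2,-3/2): CG² = 1/2, CG = +√(1/2)   ← matches the target
  (m₁,m₂)=(3/2,-1/2): CG² = 3/10, CG = −√(3/10)
  (m₁,m₂)=(1/2,1/2): CG² = 3/20, CG = +√(3/20)
  (m₁,m₂)=(-1/2,3/2): CG² = 1/20, CG = −√(1/20)
Pairs with CG² = 1/2: (5/2,-3/2): +√(1/2)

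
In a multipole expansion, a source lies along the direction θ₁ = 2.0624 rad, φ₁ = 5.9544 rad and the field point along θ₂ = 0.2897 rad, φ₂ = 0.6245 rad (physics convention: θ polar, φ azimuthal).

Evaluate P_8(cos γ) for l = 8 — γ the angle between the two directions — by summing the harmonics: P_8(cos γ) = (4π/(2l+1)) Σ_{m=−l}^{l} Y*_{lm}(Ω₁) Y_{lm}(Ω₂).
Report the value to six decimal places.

Summing Y*_{l m}(θ₁,φ₁)·Y_{l m}(θ₂,φ₂) over m ∈ [−8, 8]; prefactor 4π/(2·8+1) = 0.739198:
  m=-8: (-0.163991-0.092012i) × (+0.000006+0.000022i) = +0.000001-0.000004i  (running Σ = +0.000001-0.000004i)
  m=-7: (+0.268788+0.299927i) × (-0.000103+0.000289i) = -0.000114+0.000047i  (running Σ = -0.000113+0.000043i)
  m=-6: (-0.161904-0.380902i) × (-0.002149+0.001487i) = +0.000914+0.000578i  (running Σ = +0.000801+0.000620i)
  m=-5: (+0.005112+0.069781i) × (-0.015971-0.000305i) = -0.000060-0.001116i  (running Σ = +0.000741-0.000496i)
  m=-4: (-0.080924+0.309609i) × (-0.057570-0.043186i) = +0.018029-0.014329i  (running Σ = +0.018770-0.014825i)
  m=-3: (+0.133577-0.201921i) × (-0.069898-0.223816i) = -0.054530-0.015783i  (running Σ = -0.035760-0.030608i)
  m=-2: (+0.165717-0.127970i) × (+0.162036-0.486033i) = -0.035345-0.101279i  (running Σ = -0.071105-0.131887i)
  m=-1: (-0.273222+0.093215i) × (+0.481913-0.347326i) = -0.099293+0.139819i  (running Σ = -0.170399+0.007931i)
  m=0: (-0.170014-0.000000i) × (-0.035452+0.000000i) = +0.006027+0.000000i  (running Σ = -0.164371+0.007931i)
  m=1: (+0.273222+0.093215i) × (-0.481913-0.347326i) = -0.099293-0.139819i  (running Σ = -0.263665-0.131887i)
  m=2: (+0.165717+0.127970i) × (+0.162036+0.486033i) = -0.035345+0.101279i  (running Σ = -0.299010-0.030608i)
  m=3: (-0.133577-0.201921i) × (+0.069898-0.223816i) = -0.054530+0.015783i  (running Σ = -0.353540-0.014825i)
  m=4: (-0.080924-0.309609i) × (-0.057570+0.043186i) = +0.018029+0.014329i  (running Σ = -0.335511-0.000496i)
  m=5: (-0.005112+0.069781i) × (+0.015971-0.000305i) = -0.000060+0.001116i  (running Σ = -0.335571+0.000620i)
  m=6: (-0.161904+0.380902i) × (-0.002149-0.001487i) = +0.000914-0.000578i  (running Σ = -0.334657+0.000043i)
  m=7: (-0.268788+0.299927i) × (+0.000103+0.000289i) = -0.000114-0.000047i  (running Σ = -0.334771-0.000004i)
  m=8: (-0.163991+0.092012i) × (+0.000006-0.000022i) = +0.000001+0.000004i  (running Σ = -0.334770+0.000000i)
Accumulated sum -0.334770+0.000000i; after 4π/(2l+1) scaling, -0.247461+0.000000i ⇒ P_8 = -0.247461

-0.247461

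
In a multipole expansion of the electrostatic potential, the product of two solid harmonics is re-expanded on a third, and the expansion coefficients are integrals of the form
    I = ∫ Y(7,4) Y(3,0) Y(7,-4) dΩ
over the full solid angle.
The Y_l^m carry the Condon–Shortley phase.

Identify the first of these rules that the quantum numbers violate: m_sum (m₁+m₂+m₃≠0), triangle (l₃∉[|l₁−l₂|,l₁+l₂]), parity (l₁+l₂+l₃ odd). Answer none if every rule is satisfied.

parity

Σmᵢ = 0  ✓
l₃∈[|l₁−l₂|,l₁+l₂]=[4,10], have l₃=7  ✓
Σlᵢ = 17 ⇒ odd  ✗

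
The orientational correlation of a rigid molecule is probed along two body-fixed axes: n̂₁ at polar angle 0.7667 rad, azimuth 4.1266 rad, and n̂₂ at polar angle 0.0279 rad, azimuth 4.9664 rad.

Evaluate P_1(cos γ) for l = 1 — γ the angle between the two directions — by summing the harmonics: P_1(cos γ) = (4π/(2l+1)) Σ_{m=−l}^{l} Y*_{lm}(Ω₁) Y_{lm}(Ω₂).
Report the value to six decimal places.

Term-by-term m-sum for l=1 (normalisation 4π/3 = 4.188790):
  [-1]  conj(Y_{1,-1})(Ω₁) = -0.13251 - 0.19973j ; Y_{1,-1}(Ω₂) = 0.00242 + 0.00933j ; Δ = 0.00154 - 0.00172j
  [+0]  conj(Y_{1,0})(Ω₁) = 0.35189 + 0.00000j ; Y_{1,0}(Ω₂) = 0.48841 + 0.00000j ; Δ = 0.17187 + 0.00000j
  [+1]  conj(Y_{1,1})(Ω₁) = 0.13251 - 0.19973j ; Y_{1,1}(Ω₂) = -0.00242 + 0.00933j ; Δ = 0.00154 + 0.00172j
Σ over m = 0.17495 + 0.00000j; ×(4π/3) → 0.73284 + 0.00000j. Real part: 0.732844

0.732844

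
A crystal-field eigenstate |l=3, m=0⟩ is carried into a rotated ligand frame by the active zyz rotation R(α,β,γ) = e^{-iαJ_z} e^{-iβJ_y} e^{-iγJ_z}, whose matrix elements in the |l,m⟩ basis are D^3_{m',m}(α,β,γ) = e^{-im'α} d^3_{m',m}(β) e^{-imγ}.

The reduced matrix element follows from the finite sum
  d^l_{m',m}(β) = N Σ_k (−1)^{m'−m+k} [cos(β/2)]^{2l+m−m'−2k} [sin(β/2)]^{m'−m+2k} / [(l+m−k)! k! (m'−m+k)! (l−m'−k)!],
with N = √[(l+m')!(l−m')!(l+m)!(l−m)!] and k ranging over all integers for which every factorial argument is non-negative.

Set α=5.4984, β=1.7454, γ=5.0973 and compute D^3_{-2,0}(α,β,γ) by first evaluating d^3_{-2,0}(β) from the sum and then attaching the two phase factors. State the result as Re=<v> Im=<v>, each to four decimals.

Re=-0.0003 Im=0.2307

Split into d^3_{-2,0}(β=1.7454) × two z-phases.
c=cos(1.745400/2)=0.642761, s=sin(1.745400/2)=0.766067; N=√[1·120·6·6]=65.726707
The bounds max(0,m−m')=2 and min(l+m,l−m')=3 give 2 terms
  k=2: (−1)^0·65.7267/(12)·0.6428^4·0.7661^2 = +0.548645
  k=3: (−1)^1·65.7267/(12)·0.6428^2·0.7661^4 = -0.779339
d^3_{-2,0}(1.7454) = +0.548645 -0.779339 = -0.230694
D = (+0.001226-0.999999i)·(-0.230694)·(+1.000000+0.000000i) = -0.000283+0.230694i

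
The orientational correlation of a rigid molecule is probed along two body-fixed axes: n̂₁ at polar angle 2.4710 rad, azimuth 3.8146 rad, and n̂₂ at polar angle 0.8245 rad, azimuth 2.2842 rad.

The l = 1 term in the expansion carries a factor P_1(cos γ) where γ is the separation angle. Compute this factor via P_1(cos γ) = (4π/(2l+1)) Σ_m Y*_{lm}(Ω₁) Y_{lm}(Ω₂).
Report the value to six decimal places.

Term-by-term m-sum for l=1 (normalisation 4π/3 = 4.188790):
  [-1]  conj(Y_{1,-1})(Ω₁) = (-0.167891, -0.133836) ; Y_{1,-1}(Ω₂) = (-0.166001, -0.191806) ; Δ = (0.002200, 0.054419)
  [+0]  conj(Y_{1,0})(Ω₁) = (-0.382797, -0.000000) ; Y_{1,0}(Ω₂) = (0.331724, 0.000000) ; Δ = (-0.126983, -0.000000)
  [+1]  conj(Y_{1,1})(Ω₁) = (0.167891, -0.133836) ; Y_{1,1}(Ω₂) = (0.166001, -0.191806) ; Δ = (0.002200, -0.054419)
Σ over m = (-0.122584, 0.000000); ×(4π/3) → (-0.513479, 0.000000). Real part: -0.513479

-0.513479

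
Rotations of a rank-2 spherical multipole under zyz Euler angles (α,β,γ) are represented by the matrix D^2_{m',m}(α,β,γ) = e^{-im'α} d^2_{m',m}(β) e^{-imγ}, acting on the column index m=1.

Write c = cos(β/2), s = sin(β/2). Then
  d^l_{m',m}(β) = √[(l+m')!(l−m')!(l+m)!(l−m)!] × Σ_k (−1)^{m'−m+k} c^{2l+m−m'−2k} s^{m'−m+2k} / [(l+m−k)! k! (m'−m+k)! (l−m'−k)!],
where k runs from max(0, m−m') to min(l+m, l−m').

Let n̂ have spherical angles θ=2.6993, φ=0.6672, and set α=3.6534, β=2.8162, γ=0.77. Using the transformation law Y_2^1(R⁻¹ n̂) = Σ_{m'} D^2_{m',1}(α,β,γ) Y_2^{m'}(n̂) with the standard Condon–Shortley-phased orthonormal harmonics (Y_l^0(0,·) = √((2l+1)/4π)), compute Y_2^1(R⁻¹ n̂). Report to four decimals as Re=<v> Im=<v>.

Need the full column D^2_{m',1} for m'=−2..2 at α=3.6534, β=2.8162, γ=0.7700.
cos(β/2)=0.161980, sin(β/2)=0.986794
d^2_{-2,1}: single k=3 term ⇒ +0.311293;  D = +0.301336+0.078105i
d^2_{-1,1}: k∈[2..3] ⇒ +0.076647 -0.948214 = -0.871567;  D = +0.842677-0.222540i
d^2_{0,1}: k∈[1..2] ⇒ +0.010273 -0.381255 = -0.370982;  D = -0.266332+0.258254i
d^2_{1,1}: k∈[0..1] ⇒ +0.000688 -0.076647 = -0.075958;  D = +0.021647-0.072809i
d^2_{2,1}: single k=0 term ⇒ -0.008388;  D = +0.001853+0.008180i
Y_2^{m'}(θ=2.6993,φ=0.6672) and Σ D·Y over m':
  (+0.3013+0.0781i)·(+0.0166-0.0688i)  (+0.8427-0.2225i)·(-0.2348+0.1849i)  (-0.2663+0.2583i)·(+0.4574+0.0000i)  (+0.0216-0.0728i)·(+0.2348+0.1849i)  (+0.0019+0.0082i)·(+0.0166+0.0688i)
Y_2^1(R⁻¹ n̂) = -0.250125+0.293946i

Re=-0.2501 Im=0.2939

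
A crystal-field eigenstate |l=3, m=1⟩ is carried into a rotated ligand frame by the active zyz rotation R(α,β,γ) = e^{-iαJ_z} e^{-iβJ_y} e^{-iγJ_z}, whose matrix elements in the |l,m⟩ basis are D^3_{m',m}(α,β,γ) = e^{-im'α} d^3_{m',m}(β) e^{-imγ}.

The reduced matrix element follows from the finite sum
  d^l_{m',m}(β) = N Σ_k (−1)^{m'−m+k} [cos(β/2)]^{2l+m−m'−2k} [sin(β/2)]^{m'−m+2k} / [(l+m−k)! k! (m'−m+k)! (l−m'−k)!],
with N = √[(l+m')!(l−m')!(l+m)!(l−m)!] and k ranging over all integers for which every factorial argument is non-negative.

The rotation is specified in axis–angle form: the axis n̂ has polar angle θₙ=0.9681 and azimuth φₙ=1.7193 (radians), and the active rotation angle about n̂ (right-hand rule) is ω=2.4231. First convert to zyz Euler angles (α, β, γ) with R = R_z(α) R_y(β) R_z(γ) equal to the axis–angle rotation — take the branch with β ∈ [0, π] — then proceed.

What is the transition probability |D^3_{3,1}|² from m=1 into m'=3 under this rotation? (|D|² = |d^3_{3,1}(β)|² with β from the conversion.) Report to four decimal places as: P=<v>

Axis–angle → zyz. n̂ = (sinθₙcosφₙ, sinθₙsinφₙ, cosθₙ) = (-0.121890, +0.814743, +0.566866), ω = 2.4231.
R = I cosω + sinω [n̂]ₓ + (1−cosω) n̂n̂ᵀ gives
  R = [-0.726757, -0.547208, +0.415195; +0.199072, +0.410720, +0.889764; -0.657415, +0.729296, -0.189560]
β = atan2(√(R₁₃²+R₂₃²), R₃₃) = 1.761510; α = atan2(R₂₃, R₁₃) mod 2π = 1.134195; γ = atan2(R₃₂, −R₃₁) mod 2π = 0.837188
First d^3_{3,1}(β=1.7615), then the phase factors e^{-i(3)α} and e^{-i(1)γ}:
With c≡cos(β/2)=0.636569 and s≡sin(β/2)=0.771220, N=[720·1·24·2]^{1/2}=185.903201
k∈{0} keeps every argument non-negative
  k=0: (−1)^2·185.9032/(48)·0.6366^4·0.7712^2 = +0.378254
d^3_{3,1}(1.7615) = +0.378254
|D^3_{3,1}|² = |d^3_{3,1}(β)|² = (+0.378254)² = 0.143076 (the z-rotation phases have unit modulus)

P=0.1431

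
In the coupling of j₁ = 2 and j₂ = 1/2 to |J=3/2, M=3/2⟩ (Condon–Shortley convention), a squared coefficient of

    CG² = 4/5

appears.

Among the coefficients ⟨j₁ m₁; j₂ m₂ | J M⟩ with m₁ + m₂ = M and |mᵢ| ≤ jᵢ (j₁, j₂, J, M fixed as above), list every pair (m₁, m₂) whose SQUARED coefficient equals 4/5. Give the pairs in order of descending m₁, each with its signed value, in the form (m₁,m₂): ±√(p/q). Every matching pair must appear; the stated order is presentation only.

(2,-1/2): +√(4/5)

Admissible pairs with m₁+m₂ = M = 3/2: (1,1/2), (2,-1/2)
  (m₁,m₂)=(2,-1/2): CG² = 4/5, CG = +√(4/5)   ← matches the target
  (m₁,m₂)=(1,1/2): CG² = 1/5, CG = −√(1/5)
Pairs with CG² = 4/5: (2,-1/2): +√(4/5)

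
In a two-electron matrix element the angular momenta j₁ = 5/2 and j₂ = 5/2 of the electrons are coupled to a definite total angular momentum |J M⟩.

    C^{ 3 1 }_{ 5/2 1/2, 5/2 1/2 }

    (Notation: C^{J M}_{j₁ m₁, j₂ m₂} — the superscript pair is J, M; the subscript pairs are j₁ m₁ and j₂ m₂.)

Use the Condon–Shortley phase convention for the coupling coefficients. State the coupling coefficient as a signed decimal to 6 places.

triangle: 2!×3!×3!/9! = 72/362880
(j±m)!: 3!×2!×3!×2!×4!×2! = 6912
prefactor² = (2J+1)×Δ×N² = 48/5
  k=0: +1/(0!×2!×2!×3!×1!×0!) = 1/24
  k=1: −1/(1!×1!×1!×2!×2!×1!) = -1/4
  k=2: +1/(2!×0!×0!×1!×3!×2!) = 1/24
Σ = -1/6  ⇒  CG² = 48/5×(-1/6)² = 4/15
CG = −√(4/15) = -0.516398

-0.516398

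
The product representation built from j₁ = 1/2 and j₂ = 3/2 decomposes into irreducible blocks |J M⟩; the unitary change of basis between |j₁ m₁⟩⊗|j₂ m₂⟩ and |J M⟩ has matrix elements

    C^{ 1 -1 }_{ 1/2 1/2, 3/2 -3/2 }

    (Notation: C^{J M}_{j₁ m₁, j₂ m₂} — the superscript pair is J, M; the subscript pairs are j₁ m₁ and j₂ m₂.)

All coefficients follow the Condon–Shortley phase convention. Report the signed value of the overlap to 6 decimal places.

+√(3/4) ≈ +0.866025

√[3·1!0!2!/4! · 1!0!0!3!0!2!] = √(3)
  +(−1)^0/∏(0,1,0,0,0,2)! = 1/2  (running 1/2)
⟨..|..⟩ = √(3)·(1/2) = +0.866025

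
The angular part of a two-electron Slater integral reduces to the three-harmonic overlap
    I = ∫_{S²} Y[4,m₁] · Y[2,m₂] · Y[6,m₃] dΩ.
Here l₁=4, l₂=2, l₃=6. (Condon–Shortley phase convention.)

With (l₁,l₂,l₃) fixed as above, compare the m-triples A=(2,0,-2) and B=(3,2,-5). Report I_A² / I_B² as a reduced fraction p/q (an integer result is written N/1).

Same 4,2,6: normalisation and zero-m 3j drop out of the ratio.
A: Δ: 0! 8! 4! / 13! → 1/6435; sum: t=0:+1/5760 = 1/5760; 3j²(4 2 6; 2 0 -2) = Δ·Π!·Σ² = 56/2145  (sign +1)
B: Δ: 0! 8! 4! / 13! → 1/6435; sum: t=0:+1/120960 = 1/120960; 3j²(4 2 6; 3 2 -5) = Δ·Π!·Σ² = 2/39  (sign -1)
I_A²/I_B² = (56/2145)/(2/39) = 28/55

28/55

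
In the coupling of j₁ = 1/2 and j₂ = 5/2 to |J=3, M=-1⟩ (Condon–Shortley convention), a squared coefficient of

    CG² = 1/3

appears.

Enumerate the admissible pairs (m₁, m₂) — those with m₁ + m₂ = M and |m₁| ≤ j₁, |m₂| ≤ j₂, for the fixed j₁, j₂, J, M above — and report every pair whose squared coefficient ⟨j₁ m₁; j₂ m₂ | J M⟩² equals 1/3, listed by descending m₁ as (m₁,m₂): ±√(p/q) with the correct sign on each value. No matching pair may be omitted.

Admissible pairs with m₁+m₂ = M = -1: (-1/2,-1/2), (1/2,-3/2)
  (m₁,m₂)=(1/2,-3/2): CG² = 1/3, CG = +√(1/3)   ← matches the target
  (m₁,m₂)=(-1/2,-1/2): CG² = 2/3, CG = +√(2/3)
Pairs with CG² = 1/3: (1/2,-3/2): +√(1/3)

(1/2,-3/2): +√(1/3)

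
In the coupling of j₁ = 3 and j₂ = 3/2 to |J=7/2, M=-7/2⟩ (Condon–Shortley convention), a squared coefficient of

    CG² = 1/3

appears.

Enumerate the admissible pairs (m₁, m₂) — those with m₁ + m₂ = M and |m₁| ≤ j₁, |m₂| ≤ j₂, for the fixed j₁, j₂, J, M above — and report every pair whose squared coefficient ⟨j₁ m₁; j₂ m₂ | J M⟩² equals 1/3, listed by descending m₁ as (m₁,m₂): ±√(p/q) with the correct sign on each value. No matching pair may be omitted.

Admissible pairs with m₁+m₂ = M = -7/2: (-3,-1/2), (-2,-3/2)
  (m₁,m₂)=(-2,-3/2): CG² = 1/3, CG = +√(1/3)   ← matches the target
  (m₁,m₂)=(-3,-1/2): CG² = 2/3, CG = −√(2/3)
Pairs with CG² = 1/3: (-2,-3/2): +√(1/3)

(-2,-3/2): +√(1/3)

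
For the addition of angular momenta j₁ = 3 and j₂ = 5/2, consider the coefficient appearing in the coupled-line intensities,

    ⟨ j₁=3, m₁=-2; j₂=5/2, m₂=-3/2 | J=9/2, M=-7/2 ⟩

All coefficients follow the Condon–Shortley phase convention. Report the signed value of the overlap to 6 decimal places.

-0.100504

j₁+j₂−J=1  J+j₁−j₂=5  J−j₁+j₂=4  j₁+j₂+J+1=11
(j₁±m₁, j₂±m₂, J±M) = (1,5,1,4,1,8)
P² = 921600/11
sum k=0..1:
  [0] +1/720 = 1/720
  [1] −1/576 = -1/576
S = -1/2880
C² = P²·S² = 1/99 ; C = -0.100504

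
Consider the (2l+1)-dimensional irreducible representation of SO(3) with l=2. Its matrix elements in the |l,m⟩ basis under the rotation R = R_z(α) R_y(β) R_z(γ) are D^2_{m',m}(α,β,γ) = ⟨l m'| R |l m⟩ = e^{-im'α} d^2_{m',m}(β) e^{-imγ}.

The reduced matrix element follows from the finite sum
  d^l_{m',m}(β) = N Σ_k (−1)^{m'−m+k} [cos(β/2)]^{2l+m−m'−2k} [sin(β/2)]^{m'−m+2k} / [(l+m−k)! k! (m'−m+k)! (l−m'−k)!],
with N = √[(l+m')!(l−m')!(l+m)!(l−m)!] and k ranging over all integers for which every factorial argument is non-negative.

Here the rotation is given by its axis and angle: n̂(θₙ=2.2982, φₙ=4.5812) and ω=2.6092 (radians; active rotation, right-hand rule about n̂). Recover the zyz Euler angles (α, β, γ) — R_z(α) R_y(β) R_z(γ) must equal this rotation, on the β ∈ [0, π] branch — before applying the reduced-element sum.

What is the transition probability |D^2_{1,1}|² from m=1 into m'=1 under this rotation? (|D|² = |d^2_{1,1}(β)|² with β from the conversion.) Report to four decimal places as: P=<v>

P=0.2681

Axis–angle → zyz. n̂ = (sinθₙcosφₙ, sinθₙsinφₙ, cosθₙ) = (-0.097705, -0.740485, -0.664933), ω = 2.6092.
R = I cosω + sinω [n̂]ₓ + (1−cosω) n̂n̂ᵀ gives
  R = [-0.843824, +0.472202, -0.254925; -0.202833, +0.159152, +0.966193; +0.496810, +0.867004, -0.038518]
β = atan2(√(R₁₃²+R₂₃²), R₃₃) = 1.609324; α = atan2(R₂₃, R₁₃) mod 2π = 1.828763; γ = atan2(R₃₂, −R₃₁) mod 2π = 2.091140
Split into d^2_{1,1}(β=1.6093) × two z-phases.
Half-angle: c=0.693355, s=0.720596. N=√(6·1·6·1)=6.000000
Admissible k: 0..1 (factorial args all ≥0)
  k=0: (−1)^0·6.0000/(6)·0.6934^4·0.7206^0 = +0.231112
  k=1: (−1)^1·6.0000/(2)·0.6934^2·0.7206^2 = -0.748887
d^2_{1,1}(1.6093) = +0.231112 -0.748887 = -0.517775
|D^2_{1,1}|² = |d^2_{1,1}(β)|² = (-0.517775)² = 0.268091 (the z-rotation phases have unit modulus)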